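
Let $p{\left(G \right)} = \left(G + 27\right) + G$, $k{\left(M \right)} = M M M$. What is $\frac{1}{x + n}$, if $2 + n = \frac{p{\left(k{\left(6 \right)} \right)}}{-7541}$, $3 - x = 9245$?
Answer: $- \frac{7541}{69709463} \approx -0.00010818$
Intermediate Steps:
$x = -9242$ ($x = 3 - 9245 = -9242$)
$k{\left(M \right)} = M^{3}$ ($k{\left(M \right)} = M^{2} M = M^{3}$)
$p{\left(G \right)} = 27 + 2 G$ ($p{\left(G \right)} = \left(27 + G\right) + G = 27 + 2 G$)
$n = - \frac{15541}{7541}$ ($n = -2 + \frac{27 + 2 \cdot 6^{3}}{-7541} = -2 + \left(27 + 2 \cdot 216\right) \left(- \frac{1}{7541}\right) = -2 + \left(27 + 432\right) \left(- \frac{1}{7541}\right) = -2 + 459 \left(- \frac{1}{7541}\right) = -2 - \frac{459}{7541} = - \frac{15541}{7541} \approx -2.0609$)
$\frac{1}{x + n} = \frac{1}{-9242 - \frac{15541}{7541}} = \frac{1}{- \frac{69709463}{7541}} = - \frac{7541}{69709463}$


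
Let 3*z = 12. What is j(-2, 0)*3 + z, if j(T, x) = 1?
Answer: 7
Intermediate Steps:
z = 4 (z = (⅓)*12 = 4)
j(-2, 0)*3 + z = 1*3 + 4 = 3 + 4 = 7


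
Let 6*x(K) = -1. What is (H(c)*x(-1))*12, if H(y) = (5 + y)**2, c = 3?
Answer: -128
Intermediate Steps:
x(K) = -1/6 (x(K) = (1/6)*(-1) = -1/6)
(H(c)*x(-1))*12 = ((5 + 3)**2*(-1/6))*12 = (8**2*(-1/6))*12 = (64*(-1/6))*12 = -32/3*12 = -128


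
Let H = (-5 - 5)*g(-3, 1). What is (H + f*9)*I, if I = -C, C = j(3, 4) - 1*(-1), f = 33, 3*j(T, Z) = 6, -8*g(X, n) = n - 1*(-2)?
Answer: -3609/4 ≈ -902.25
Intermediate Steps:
g(X, n) = -1/4 - n/8 (g(X, n) = -(n - 1*(-2))/8 = -(n + 2)/8 = -(2 + n)/8 = -1/4 - n/8)
j(T, Z) = 2 (j(T, Z) = (1/3)*6 = 2)
C = 3 (C = 2 - 1*(-1) = 2 + 1 = 3)
H = 15/4 (H = (-5 - 5)*(-1/4 - 1/8*1) = -10*(-1/4 - 1/8) = -10*(-3/8) = 15/4 ≈ 3.7500)
I = -3 (I = -1*3 = -3)
(H + f*9)*I = (15/4 + 33*9)*(-3) = (15/4 + 297)*(-3) = (1203/4)*(-3) = -3609/4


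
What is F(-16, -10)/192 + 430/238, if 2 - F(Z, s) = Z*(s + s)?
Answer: 573/3808 ≈ 0.15047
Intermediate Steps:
F(Z, s) = 2 - 2*Z*s (F(Z, s) = 2 - Z*(s + s) = 2 - Z*2*s = 2 - 2*Z*s)
F(-16, -10)/192 + 430/238 = (2 - 2*(-16)*(-10))/192 + 430/238 = (2 - 320)*(1/192) + 430*(1/238) = -318*1/192 + 215/119 = -53/32 + 215/119 = 573/3808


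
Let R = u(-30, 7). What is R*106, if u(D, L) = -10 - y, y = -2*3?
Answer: -424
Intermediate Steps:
y = -6
u(D, L) = -4 (u(D, L) = -10 - 1*(-6) = -10 + 6 = -4)
R = -4
R*106 = -4*106 = -424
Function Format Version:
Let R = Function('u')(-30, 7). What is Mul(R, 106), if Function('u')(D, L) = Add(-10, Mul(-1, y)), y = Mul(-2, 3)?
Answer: -424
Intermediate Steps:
y = -6
Function('u')(D, L) = -4 (Function('u')(D, L) = Add(-10, Mul(-1, -6)) = Add(-10, 6) = -4)
R = -4
Mul(R, 106) = Mul(-4, 106) = -424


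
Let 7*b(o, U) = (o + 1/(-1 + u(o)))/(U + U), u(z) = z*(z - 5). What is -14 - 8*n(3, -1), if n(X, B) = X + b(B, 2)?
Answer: -1322/35 ≈ -37.771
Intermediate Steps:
u(z) = z*(-5 + z)
b(o, U) = (o + 1/(-1 + o*(-5 + o)))/(14*U) (b(o, U) = ((o + 1/(-1 + o*(-5 + o)))/(U + U))/7 = ((o + 1/(-1 + o*(-5 + o)))/((2*U)))/7 = ((o + 1/(-1 + o*(-5 + o)))*(1/(2*U)))/7 = ((o + 1/(-1 + o*(-5 + o)))/(2*U))/7 = (o + 1/(-1 + o*(-5 + o)))/(14*U))
n(X, B) = X + (1 - B + B**2*(-5 + B))/(28*(-1 + B*(-5 + B))) (n(X, B) = X + (1/14)*(1 - B + B**2*(-5 + B))/(2*(-1 + B*(-5 + B))) = X + (1/14)*(1/2)*(1 - B + B**2*(-5 + B))/(-1 + B*(-5 + B)) = X + (1 - B + B**2*(-5 + B))/(28*(-1 + B*(-5 + B))))
-14 - 8*n(3, -1) = -14 - 2*(1 - 1*(-1) + (-1)**2*(-5 - 1) + 28*3*(-1 - (-5 - 1)))/(7*(-1 - (-5 - 1))) = -14 - 2*(1 + 1 + 1*(-6) + 28*3*(-1 - 1*(-6)))/(7*(-1 - 1*(-6))) = -14 - 2*(1 + 1 - 6 + 28*3*(-1 + 6))/(7*(-1 + 6)) = -14 - 2*(1 + 1 - 6 + 28*3*5)/(7*5) = -14 - 2*(1 + 1 - 6 + 420)/(7*5) = -14 - 2*416/(7*5) = -14 - 8*104/35 = -14 - 832/35 = -1322/35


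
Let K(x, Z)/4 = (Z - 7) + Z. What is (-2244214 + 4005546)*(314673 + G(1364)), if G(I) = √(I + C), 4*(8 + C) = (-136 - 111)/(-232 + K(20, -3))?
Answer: 554243624436 + 440333*√109387073/71 ≈ 5.5431e+11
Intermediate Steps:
K(x, Z) = -28 + 8*Z (K(x, Z) = 4*((Z - 7) + Z) = 4*((-7 + Z) + Z) = 4*(-7 + 2*Z) = -28 + 8*Z)
C = -8841/1136 (C = -8 + ((-136 - 111)/(-232 + (-28 + 8*(-3))))/4 = -8 + (-247/(-232 + (-28 - 24)))/4 = -8 + (-247/(-232 - 52))/4 = -8 + (-247/(-284))/4 = -8 + (-247*(-1/284))/4 = -8 + (¼)*(247/284) = -8 + 247/1136 = -8841/1136 ≈ -7.7826)
G(I) = √(-8841/1136 + I) (G(I) = √(I - 8841/1136) = √(-8841/1136 + I))
(-2244214 + 4005546)*(314673 + G(1364)) = (-2244214 + 4005546)*(314673 + √(-627711 + 80656*1364)/284) = 1761332*(314673 + √(-627711 + 110014784)/284) = 1761332*(314673 + √109387073/284) = 554243624436 + 440333*√109387073/71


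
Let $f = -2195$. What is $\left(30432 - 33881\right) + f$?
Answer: $-5644$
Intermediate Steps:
$\left(30432 - 33881\right) + f = \left(30432 - 33881\right) - 2195 = -3449 - 2195 = -5644$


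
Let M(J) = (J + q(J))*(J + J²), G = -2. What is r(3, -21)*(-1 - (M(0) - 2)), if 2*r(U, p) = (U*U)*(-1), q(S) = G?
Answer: -9/2 ≈ -4.5000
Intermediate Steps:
q(S) = -2
M(J) = (-2 + J)*(J + J²) (M(J) = (J - 2)*(J + J²) = (-2 + J)*(J + J²))
r(U, p) = -U²/2 (r(U, p) = ((U*U)*(-1))/2 = (U²*(-1))/2 = (-U²)/2 = -U²/2)
r(3, -21)*(-1 - (M(0) - 2)) = (-½*3²)*(-1 - (0*(-2 + 0² - 1*0) - 2)) = (-½*9)*(-1 - (0*(-2 + 0 + 0) - 2)) = -9*(-1 - (0*(-2) - 2))/2 = -9*(-1 - (0 - 2))/2 = -9*(-1 - 1*(-2))/2 = -9*(-1 + 2)/2 = -9/2*1 = -9/2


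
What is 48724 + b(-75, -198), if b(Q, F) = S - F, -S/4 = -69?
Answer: 49198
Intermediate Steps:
S = 276 (S = -4*(-69) = 276)
b(Q, F) = 276 - F
48724 + b(-75, -198) = 48724 + (276 - 1*(-198)) = 48724 + (276 + 198) = 48724 + 474 = 49198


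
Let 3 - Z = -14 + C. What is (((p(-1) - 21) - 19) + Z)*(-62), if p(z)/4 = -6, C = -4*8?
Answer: 930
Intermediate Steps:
C = -32
p(z) = -24 (p(z) = 4*(-6) = -24)
Z = 49 (Z = 3 - (-14 - 32) = 3 - 1*(-46) = 3 + 46 = 49)
(((p(-1) - 21) - 19) + Z)*(-62) = (((-24 - 21) - 19) + 49)*(-62) = ((-45 - 19) + 49)*(-62) = (-64 + 49)*(-62) = -15*(-62) = 930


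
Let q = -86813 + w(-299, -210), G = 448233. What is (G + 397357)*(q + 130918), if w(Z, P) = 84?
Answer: 37365776510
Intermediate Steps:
q = -86729 (q = -86813 + 84 = -86729)
(G + 397357)*(q + 130918) = (448233 + 397357)*(-86729 + 130918) = 845590*44189 = 37365776510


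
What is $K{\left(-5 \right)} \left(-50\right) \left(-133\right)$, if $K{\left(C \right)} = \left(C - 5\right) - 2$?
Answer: $-79800$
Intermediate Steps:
$K{\left(C \right)} = -7 + C$ ($K{\left(C \right)} = \left(-5 + C\right) - 2 = -7 + C$)
$K{\left(-5 \right)} \left(-50\right) \left(-133\right) = \left(-7 - 5\right) \left(-50\right) \left(-133\right) = \left(-12\right) \left(-50\right) \left(-133\right) = 600 \left(-133\right) = -79800$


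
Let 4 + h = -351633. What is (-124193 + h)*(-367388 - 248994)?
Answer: 293293047060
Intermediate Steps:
h = -351637 (h = -4 - 351633 = -351637)
(-124193 + h)*(-367388 - 248994) = (-124193 - 351637)*(-367388 - 248994) = -475830*(-616382) = 293293047060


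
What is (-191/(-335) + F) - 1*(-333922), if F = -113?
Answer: 111826206/335 ≈ 3.3381e+5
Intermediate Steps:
(-191/(-335) + F) - 1*(-333922) = (-191/(-335) - 113) - 1*(-333922) = (-1/335*(-191) - 113) + 333922 = (191/335 - 113) + 333922 = -37664/335 + 333922 = 111826206/335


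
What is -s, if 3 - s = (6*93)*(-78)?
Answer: -43527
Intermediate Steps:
s = 43527 (s = 3 - 6*93*(-78) = 3 - 558*(-78) = 3 - 1*(-43524) = 3 + 43524 = 43527)
-s = -1*43527 = -43527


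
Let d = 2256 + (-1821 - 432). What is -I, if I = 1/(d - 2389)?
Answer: 1/2386 ≈ 0.00041911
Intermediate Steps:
d = 3 (d = 2256 - 2253 = 3)
I = -1/2386 (I = 1/(3 - 2389) = 1/(-2386) = -1/2386 ≈ -0.00041911)
-I = -1*(-1/2386) = 1/2386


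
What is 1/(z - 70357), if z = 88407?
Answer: 1/18050 ≈ 5.5402e-5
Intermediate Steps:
1/(z - 70357) = 1/(88407 - 70357) = 1/18050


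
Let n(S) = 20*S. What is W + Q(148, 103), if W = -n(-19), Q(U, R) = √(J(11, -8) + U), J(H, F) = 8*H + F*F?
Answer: 380 + 10*√3 ≈ 397.32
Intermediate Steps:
J(H, F) = F² + 8*H (J(H, F) = 8*H + F² = F² + 8*H)
Q(U, R) = √(152 + U) (Q(U, R) = √(((-8)² + 8*11) + U) = √((64 + 88) + U) = √(152 + U))
W = 380 (W = -20*(-19) = -1*(-380) = 380)
W + Q(148, 103) = 380 + √(152 + 148) = 380 + √300 = 380 + 10*√3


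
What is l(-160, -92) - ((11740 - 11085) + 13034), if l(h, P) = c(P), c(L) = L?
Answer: -13781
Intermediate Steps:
l(h, P) = P
l(-160, -92) - ((11740 - 11085) + 13034) = -92 - ((11740 - 11085) + 13034) = -92 - (655 + 13034) = -92 - 1*13689 = -92 - 13689 = -13781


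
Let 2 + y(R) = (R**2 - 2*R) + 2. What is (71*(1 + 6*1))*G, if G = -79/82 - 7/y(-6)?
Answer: -1084951/1968 ≈ -551.30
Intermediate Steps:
y(R) = R**2 - 2*R (y(R) = -2 + ((R**2 - 2*R) + 2) = -2 + (2 + R**2 - 2*R) = R**2 - 2*R)
G = -2183/1968 (G = -79/82 - 7*(-1/(6*(-2 - 6))) = -79*1/82 - 7/((-6*(-8))) = -79/82 - 7/48 = -2183/1968 ≈ -1.1092)
(71*(1 + 6*1))*G = (71*(1 + 6*1))*(-2183/1968) = (71*(1 + 6))*(-2183/1968) = (71*7)*(-2183/1968) = 497*(-2183/1968) = -1084951/1968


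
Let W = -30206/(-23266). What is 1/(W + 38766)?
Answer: 11633/450979981 ≈ 2.5795e-5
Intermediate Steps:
W = 15103/11633 (W = -30206*(-1/23266) = 15103/11633 ≈ 1.2983)
1/(W + 38766) = 1/(15103/11633 + 38766) = 1/(450979981/11633) = 11633/450979981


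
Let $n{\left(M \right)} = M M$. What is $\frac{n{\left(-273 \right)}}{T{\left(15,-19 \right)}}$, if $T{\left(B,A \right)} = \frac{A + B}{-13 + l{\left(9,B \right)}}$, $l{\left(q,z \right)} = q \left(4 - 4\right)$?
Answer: $\frac{968877}{4} \approx 2.4222 \cdot 10^{5}$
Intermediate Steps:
$l{\left(q,z \right)} = 0$ ($l{\left(q,z \right)} = q 0 = 0$)
$n{\left(M \right)} = M^{2}$
$T{\left(B,A \right)} = - \frac{A}{13} - \frac{B}{13}$ ($T{\left(B,A \right)} = \frac{A + B}{-13 + 0} = \frac{A + B}{-13} = \left(A + B\right) \left(- \frac{1}{13}\right) = - \frac{A}{13} - \frac{B}{13}$)
$\frac{n{\left(-273 \right)}}{T{\left(15,-19 \right)}} = \frac{\left(-273\right)^{2}}{\left(- \frac{1}{13}\right) \left(-19\right) - \frac{15}{13}} = \frac{74529}{\frac{19}{13} - \frac{15}{13}} = \frac{74529}{\frac{4}{13}} = 74529 \cdot \frac{13}{4} = \frac{968877}{4}$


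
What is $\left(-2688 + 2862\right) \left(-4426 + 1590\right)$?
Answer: $-493464$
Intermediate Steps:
$\left(-2688 + 2862\right) \left(-4426 + 1590\right) = 174 \left(-2836\right) = -493464$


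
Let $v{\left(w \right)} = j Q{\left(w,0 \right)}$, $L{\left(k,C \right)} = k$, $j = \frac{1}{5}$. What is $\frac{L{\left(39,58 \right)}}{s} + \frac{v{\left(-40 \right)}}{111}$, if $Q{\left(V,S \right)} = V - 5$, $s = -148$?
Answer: $- \frac{51}{148} \approx -0.34459$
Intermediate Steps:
$Q{\left(V,S \right)} = -5 + V$
$j = \frac{1}{5} \approx 0.2$
$v{\left(w \right)} = -1 + \frac{w}{5}$ ($v{\left(w \right)} = \frac{-5 + w}{5} = -1 + \frac{w}{5}$)
$\frac{L{\left(39,58 \right)}}{s} + \frac{v{\left(-40 \right)}}{111} = \frac{39}{-148} + \frac{-1 + \frac{1}{5} \left(-40\right)}{111} = 39 \left(- \frac{1}{148}\right) + \left(-1 - 8\right) \frac{1}{111} = - \frac{39}{148} - \frac{3}{37} = - \frac{51}{148}$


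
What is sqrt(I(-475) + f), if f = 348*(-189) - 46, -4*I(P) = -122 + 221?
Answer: I*sqrt(263371)/2 ≈ 256.6*I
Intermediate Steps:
I(P) = -99/4 (I(P) = -(-122 + 221)/4 = -1/4*99 = -99/4)
f = -65818 (f = -65772 - 46 = -65818)
sqrt(I(-475) + f) = sqrt(-99/4 - 65818) = sqrt(-263371/4) = I*sqrt(263371)/2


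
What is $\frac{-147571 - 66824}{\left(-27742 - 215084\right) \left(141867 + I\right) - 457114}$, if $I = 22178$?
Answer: $\frac{214395}{39834848284} \approx 5.3821 \cdot 10^{-6}$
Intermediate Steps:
$\frac{-147571 - 66824}{\left(-27742 - 215084\right) \left(141867 + I\right) - 457114} = \frac{-147571 - 66824}{\left(-27742 - 215084\right) \left(141867 + 22178\right) - 457114} = - \frac{214395}{\left(-242826\right) 164045 - 457114} = - \frac{214395}{-39834391170 - 457114} = - \frac{214395}{-39834848284} = \left(-214395\right) \left(- \frac{1}{39834848284}\right) = \frac{214395}{39834848284}$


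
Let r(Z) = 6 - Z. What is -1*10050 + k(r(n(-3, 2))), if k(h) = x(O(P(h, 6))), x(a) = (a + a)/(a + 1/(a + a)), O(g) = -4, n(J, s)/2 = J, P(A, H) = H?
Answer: -331586/33 ≈ -10048.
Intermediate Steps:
n(J, s) = 2*J
x(a) = 2*a/(a + 1/(2*a)) (x(a) = (2*a)/(a + 1/(2*a)) = 2*a/(a + 1/(2*a)))
k(h) = 64/33 (k(h) = 4*(-4)**2/(1 + 2*(-4)**2) = 4*16/(1 + 2*16) = 4*16/(1 + 32) = 4*16/33 = 4*16*(1/33) = 64/33)
-1*10050 + k(r(n(-3, 2))) = -1*10050 + 64/33 = -10050 + 64/33 = -331586/33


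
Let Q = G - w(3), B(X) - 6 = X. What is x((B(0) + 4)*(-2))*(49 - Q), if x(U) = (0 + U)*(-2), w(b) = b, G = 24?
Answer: 1120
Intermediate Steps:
B(X) = 6 + X
x(U) = -2*U (x(U) = U*(-2) = -2*U)
Q = 21 (Q = 24 - 1*3 = 24 - 3 = 21)
x((B(0) + 4)*(-2))*(49 - Q) = (-2*((6 + 0) + 4)*(-2))*(49 - 1*21) = (-2*(6 + 4)*(-2))*(49 - 21) = -20*(-2)*28 = -2*(-20)*28 = 40*28 = 1120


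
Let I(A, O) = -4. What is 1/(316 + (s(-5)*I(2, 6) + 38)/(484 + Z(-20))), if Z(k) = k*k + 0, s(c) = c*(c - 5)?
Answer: 442/139591 ≈ 0.0031664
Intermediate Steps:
s(c) = c*(-5 + c)
Z(k) = k² (Z(k) = k² + 0 = k²)
1/(316 + (s(-5)*I(2, 6) + 38)/(484 + Z(-20))) = 1/(316 + (-5*(-5 - 5)*(-4) + 38)/(484 + (-20)²)) = 1/(316 + (-5*(-10)*(-4) + 38)/(484 + 400)) = 1/(316 + (50*(-4) + 38)/884) = 1/(316 + (-200 + 38)*(1/884)) = 1/(316 - 162*1/884) = 1/(316 - 81/442) = 1/(139591/442) = 442/139591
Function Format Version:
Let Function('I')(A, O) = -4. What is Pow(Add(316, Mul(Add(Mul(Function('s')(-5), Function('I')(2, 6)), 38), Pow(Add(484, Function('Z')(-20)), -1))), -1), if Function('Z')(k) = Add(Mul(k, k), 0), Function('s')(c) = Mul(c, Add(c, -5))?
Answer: Rational(442, 139591) ≈ 0.0031664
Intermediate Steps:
Function('s')(c) = Mul(c, Add(-5, c))
Function('Z')(k) = Pow(k, 2) (Function('Z')(k) = Add(Pow(k, 2), 0) = Pow(k, 2))
Pow(Add(316, Mul(Add(Mul(Function('s')(-5), Function('I')(2, 6)), 38), Pow(Add(484, Function('Z')(-20)), -1))), -1) = Pow(Add(316, Mul(Add(Mul(Mul(-5, Add(-5, -5)), -4), 38), Pow(Add(484, Pow(-20, 2)), -1))), -1) = Pow(Add(316, Mul(Add(Mul(Mul(-5, -10), -4), 38), Pow(Add(484, 400), -1))), -1) = Pow(Add(316, Mul(Add(Mul(50, -4), 38), Pow(884, -1))), -1) = Pow(Add(316, Mul(Add(-200, 38), Rational(1, 884))), -1) = Pow(Add(316, Mul(-162, Rational(1, 884))), -1) = Pow(Add(316, Rational(-81, 442)), -1) = Pow(Rational(139591, 442), -1) = Rational(442, 139591)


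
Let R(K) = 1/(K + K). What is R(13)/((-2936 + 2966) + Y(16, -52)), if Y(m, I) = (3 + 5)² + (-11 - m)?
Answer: 1/1742 ≈ 0.00057405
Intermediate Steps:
R(K) = 1/(2*K)
Y(m, I) = 53 - m (Y(m, I) = 8² + (-11 - m) = 64 + (-11 - m) = 53 - m)
R(13)/((-2936 + 2966) + Y(16, -52)) = ((½)/13)/((-2936 + 2966) + (53 - 1*16)) = ((½)*(1/13))/(30 + (53 - 16)) = 1/(26*(30 + 37)) = (1/26)/67 = (1/26)*(1/67) = 1/1742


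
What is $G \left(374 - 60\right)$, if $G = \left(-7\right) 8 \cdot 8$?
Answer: $-140672$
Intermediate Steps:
$G = -448$ ($G = \left(-56\right) 8 = -448$)
$G \left(374 - 60\right) = - 448 \left(374 - 60\right) = \left(-448\right) 314 = -140672$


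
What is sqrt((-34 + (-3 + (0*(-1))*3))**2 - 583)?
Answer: sqrt(786) ≈ 28.036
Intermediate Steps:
sqrt((-34 + (-3 + (0*(-1))*3))**2 - 583) = sqrt((-34 + (-3 + 0*3))**2 - 583) = sqrt((-34 + (-3 + 0))**2 - 583) = sqrt((-34 - 3)**2 - 583) = sqrt((-37)**2 - 583) = sqrt(1369 - 583) = sqrt(786)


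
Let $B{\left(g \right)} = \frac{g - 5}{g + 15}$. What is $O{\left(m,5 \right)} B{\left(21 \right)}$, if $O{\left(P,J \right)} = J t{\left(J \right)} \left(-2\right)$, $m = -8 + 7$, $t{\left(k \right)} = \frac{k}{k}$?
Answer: $- \frac{40}{9} \approx -4.4444$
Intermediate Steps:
$t{\left(k \right)} = 1$
$m = -1$
$B{\left(g \right)} = \frac{-5 + g}{15 + g}$
$O{\left(P,J \right)} = - 2 J$ ($O{\left(P,J \right)} = J 1 \left(-2\right) = J \left(-2\right) = - 2 J$)
$O{\left(m,5 \right)} B{\left(21 \right)} = \left(-2\right) 5 \frac{-5 + 21}{15 + 21} = - 10 \cdot \frac{1}{36} \cdot 16 = \left(-10\right) \frac{4}{9} = - \frac{40}{9}$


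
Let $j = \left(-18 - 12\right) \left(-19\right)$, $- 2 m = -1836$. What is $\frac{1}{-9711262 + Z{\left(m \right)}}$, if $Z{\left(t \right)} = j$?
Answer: $- \frac{1}{9710692} \approx -1.0298 \cdot 10^{-7}$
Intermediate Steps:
$m = 918$ ($m = \left(- \frac{1}{2}\right) \left(-1836\right) = 918$)
$j = 570$ ($j = \left(-30\right) \left(-19\right) = 570$)
$Z{\left(t \right)} = 570$
$\frac{1}{-9711262 + Z{\left(m \right)}} = \frac{1}{-9711262 + 570} = \frac{1}{-9710692} = - \frac{1}{9710692}$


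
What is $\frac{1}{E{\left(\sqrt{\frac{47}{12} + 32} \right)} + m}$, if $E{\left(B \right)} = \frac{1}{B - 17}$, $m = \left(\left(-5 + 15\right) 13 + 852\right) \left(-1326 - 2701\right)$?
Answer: $- \frac{6004929611}{23746578619074488} + \frac{\sqrt{1293}}{23746578619074488} \approx -2.5288 \cdot 10^{-7}$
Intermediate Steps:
$m = -3954514$ ($m = \left(10 \cdot 13 + 852\right) \left(-4027\right) = \left(130 + 852\right) \left(-4027\right) = 982 \left(-4027\right) = -3954514$)
$E{\left(B \right)} = \frac{1}{-17 + B}$
$\frac{1}{E{\left(\sqrt{\frac{47}{12} + 32} \right)} + m} = \frac{1}{\frac{1}{-17 + \sqrt{\frac{47}{12} + 32}} - 3954514} = \frac{1}{\frac{1}{-17 + \sqrt{\frac{431}{12}}} - 3954514} = \frac{1}{\frac{1}{-17 + \frac{\sqrt{1293}}{6}} - 3954514} = \frac{1}{-3954514 + \frac{1}{-17 + \frac{\sqrt{1293}}{6}}}$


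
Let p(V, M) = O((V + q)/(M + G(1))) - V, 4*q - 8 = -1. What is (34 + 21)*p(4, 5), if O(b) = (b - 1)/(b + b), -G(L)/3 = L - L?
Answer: -9955/46 ≈ -216.41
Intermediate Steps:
q = 7/4 (q = 2 + (¼)*(-1) = 2 - ¼ = 7/4 ≈ 1.7500)
G(L) = 0 (G(L) = -3*(L - L) = -3*0 = 0)
O(b) = (-1 + b)/(2*b) (O(b) = (-1 + b)/((2*b)) = (-1 + b)*(1/(2*b)) = (-1 + b)/(2*b))
p(V, M) = -V + M*(-1 + (7/4 + V)/M)/(2*(7/4 + V)) (p(V, M) = (-1 + (V + 7/4)/(M + 0))/(2*(((V + 7/4)/(M + 0)))) - V = (-1 + (7/4 + V)/M)/(2*(((7/4 + V)/M))) - V = (M/(7/4 + V))*(-1 + (7/4 + V)/M)/2 - V = M*(-1 + (7/4 + V)/M)/(2*(7/4 + V)) - V = -V + M*(-1 + (7/4 + V)/M)/(2*(7/4 + V)))
(34 + 21)*p(4, 5) = (34 + 21)*((7 - 10*4 - 8*4² - 4*5)/(2*(7 + 4*4))) = 55*((7 - 40 - 8*16 - 20)/(2*(7 + 16))) = 55*((½)*(7 - 40 - 128 - 20)/23) = 55*((½)*(1/23)*(-181)) = 55*(-181/46) = -9955/46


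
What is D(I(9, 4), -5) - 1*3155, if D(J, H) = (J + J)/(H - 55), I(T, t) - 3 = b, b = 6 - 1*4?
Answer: -18931/6 ≈ -3155.2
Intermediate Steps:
b = 2 (b = 6 - 4 = 2)
I(T, t) = 5 (I(T, t) = 3 + 2 = 5)
D(J, H) = 2*J/(-55 + H) (D(J, H) = (2*J)/(-55 + H) = 2*J/(-55 + H))
D(I(9, 4), -5) - 1*3155 = 2*5/(-55 - 5) - 1*3155 = 2*5/(-60) - 3155 = 2*5*(-1/60) - 3155 = -⅙ - 3155 = -18931/6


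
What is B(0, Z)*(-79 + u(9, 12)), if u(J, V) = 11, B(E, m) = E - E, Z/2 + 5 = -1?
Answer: 0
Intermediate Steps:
Z = -12 (Z = -10 + 2*(-1) = -10 - 2 = -12)
B(E, m) = 0
B(0, Z)*(-79 + u(9, 12)) = 0*(-79 + 11) = 0*(-68) = 0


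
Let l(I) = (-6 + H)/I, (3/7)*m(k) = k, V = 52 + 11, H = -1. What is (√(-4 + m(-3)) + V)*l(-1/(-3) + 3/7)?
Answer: -9261/16 - 147*I*√11/16 ≈ -578.81 - 30.471*I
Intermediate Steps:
V = 63
m(k) = 7*k/3
l(I) = -7/I (l(I) = (-6 - 1)/I = -7/I)
(√(-4 + m(-3)) + V)*l(-1/(-3) + 3/7) = (√(-4 + (7/3)*(-3)) + 63)*(-7/(-1/(-3) + 3/7)) = (√(-4 - 7) + 63)*(-7/(-1*(-⅓) + 3*(⅐))) = (√(-11) + 63)*(-7/(⅓ + 3/7)) = (I*√11 + 63)*(-7/16/21) = (63 + I*√11)*(-7*21/16) = (63 + I*√11)*(-147/16) = -9261/16 - 147*I*√11/16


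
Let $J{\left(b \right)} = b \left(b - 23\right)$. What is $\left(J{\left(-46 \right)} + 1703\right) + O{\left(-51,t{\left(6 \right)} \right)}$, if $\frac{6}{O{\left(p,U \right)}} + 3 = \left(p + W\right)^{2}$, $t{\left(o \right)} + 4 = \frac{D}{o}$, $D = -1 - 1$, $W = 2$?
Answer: $\frac{5847526}{1199} \approx 4877.0$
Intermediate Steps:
$D = -2$ ($D = -1 - 1 = -2$)
$t{\left(o \right)} = -4 - \frac{2}{o}$
$J{\left(b \right)} = b \left(-23 + b\right)$
$O{\left(p,U \right)} = \frac{6}{-3 + \left(2 + p\right)^{2}}$ ($O{\left(p,U \right)} = \frac{6}{-3 + \left(p + 2\right)^{2}} = \frac{6}{-3 + \left(2 + p\right)^{2}}$)
$\left(J{\left(-46 \right)} + 1703\right) + O{\left(-51,t{\left(6 \right)} \right)} = \left(- 46 \left(-23 - 46\right) + 1703\right) + \frac{6}{-3 + \left(2 - 51\right)^{2}} = \left(\left(-46\right) \left(-69\right) + 1703\right) + \frac{6}{-3 + \left(-49\right)^{2}} = \left(3174 + 1703\right) + \frac{6}{-3 + 2401} = 4877 + \frac{6}{2398} = 4877 + 6 \cdot \frac{1}{2398} = 4877 + \frac{3}{1199} = \frac{5847526}{1199}$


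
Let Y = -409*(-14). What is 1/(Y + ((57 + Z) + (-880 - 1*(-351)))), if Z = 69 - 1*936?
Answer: 1/4387 ≈ 0.00022795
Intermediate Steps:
Y = 5726
Z = -867 (Z = 69 - 936 = -867)
1/(Y + ((57 + Z) + (-880 - 1*(-351)))) = 1/(5726 + ((57 - 867) + (-880 - 1*(-351)))) = 1/(5726 + (-810 + (-880 + 351))) = 1/(5726 + (-810 - 529)) = 1/(5726 - 1339) = 1/4387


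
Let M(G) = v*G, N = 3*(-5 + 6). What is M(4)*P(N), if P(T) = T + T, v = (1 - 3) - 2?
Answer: -96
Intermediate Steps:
N = 3 (N = 3*1 = 3)
v = -4 (v = -2 - 2 = -4)
P(T) = 2*T
M(G) = -4*G
M(4)*P(N) = (-4*4)*(2*3) = -16*6 = -96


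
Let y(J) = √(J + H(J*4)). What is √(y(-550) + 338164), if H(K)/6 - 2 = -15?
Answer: √(338164 + 2*I*√157) ≈ 581.52 + 0.022*I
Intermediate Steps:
H(K) = -78 (H(K) = 12 + 6*(-15) = 12 - 90 = -78)
y(J) = √(-78 + J) (y(J) = √(J - 78) = √(-78 + J))
√(y(-550) + 338164) = √(√(-78 - 550) + 338164) = √(√(-628) + 338164) = √(2*I*√157 + 338164) = √(338164 + 2*I*√157)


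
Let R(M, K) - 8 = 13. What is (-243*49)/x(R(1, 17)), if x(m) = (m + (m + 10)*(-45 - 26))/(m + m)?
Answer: 250047/1090 ≈ 229.40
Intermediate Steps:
R(M, K) = 21 (R(M, K) = 8 + 13 = 21)
x(m) = (-710 - 70*m)/(2*m) (x(m) = (m + (10 + m)*(-71))/((2*m)) = (m + (-710 - 71*m))*(1/(2*m)) = (-710 - 70*m)*(1/(2*m)) = (-710 - 70*m)/(2*m))
(-243*49)/x(R(1, 17)) = (-243*49)/(-35 - 355/21) = -11907/(-35 - 355*1/21) = -11907/(-35 - 355/21) = -11907/(-1090/21) = -11907*(-21/1090) = 250047/1090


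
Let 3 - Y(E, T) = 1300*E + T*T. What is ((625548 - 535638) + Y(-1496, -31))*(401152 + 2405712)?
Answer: 5708465273728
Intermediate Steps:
Y(E, T) = 3 - T² - 1300*E (Y(E, T) = 3 - (1300*E + T*T) = 3 - (1300*E + T²) = 3 - (T² + 1300*E) = 3 + (-T² - 1300*E) = 3 - T² - 1300*E)
((625548 - 535638) + Y(-1496, -31))*(401152 + 2405712) = ((625548 - 535638) + (3 - 1*(-31)² - 1300*(-1496)))*(401152 + 2405712) = (89910 + (3 - 1*961 + 1944800))*2806864 = (89910 + (3 - 961 + 1944800))*2806864 = (89910 + 1943842)*2806864 = 2033752*2806864 = 5708465273728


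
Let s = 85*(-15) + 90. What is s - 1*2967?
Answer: -4152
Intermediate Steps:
s = -1185 (s = -1275 + 90 = -1185)
s - 1*2967 = -1185 - 1*2967 = -1185 - 2967 = -4152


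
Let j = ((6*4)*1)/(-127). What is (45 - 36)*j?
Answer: -216/127 ≈ -1.7008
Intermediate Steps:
j = -24/127 (j = (24*1)*(-1/127) = 24*(-1/127) = -24/127 ≈ -0.18898)
(45 - 36)*j = (45 - 36)*(-24/127) = 9*(-24/127) = -216/127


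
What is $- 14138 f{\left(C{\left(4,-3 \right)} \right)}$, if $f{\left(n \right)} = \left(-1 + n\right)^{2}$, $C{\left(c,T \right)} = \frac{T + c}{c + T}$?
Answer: $0$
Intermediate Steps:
$C{\left(c,T \right)} = 1$ ($C{\left(c,T \right)} = \frac{T + c}{T + c} = 1$)
$- 14138 f{\left(C{\left(4,-3 \right)} \right)} = - 14138 \left(-1 + 1\right)^{2} = - 14138 \cdot 0^{2} = \left(-14138\right) 0 = 0$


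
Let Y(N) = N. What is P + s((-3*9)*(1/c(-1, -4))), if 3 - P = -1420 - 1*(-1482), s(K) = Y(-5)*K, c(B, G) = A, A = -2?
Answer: -253/2 ≈ -126.50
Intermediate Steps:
c(B, G) = -2
s(K) = -5*K
P = -59 (P = 3 - (-1420 - 1*(-1482)) = 3 - (-1420 + 1482) = 3 - 1*62 = 3 - 62 = -59)
P + s((-3*9)*(1/c(-1, -4))) = -59 - 5*(-3*9)*1/(-2) = -59 - (-135)*1*(-1/2) = -59 - (-135)*(-1)/2 = -59 - 5*27/2 = -59 - 135/2 = -253/2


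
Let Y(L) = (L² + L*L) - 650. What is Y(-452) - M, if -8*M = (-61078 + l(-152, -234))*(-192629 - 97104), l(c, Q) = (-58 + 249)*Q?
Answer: 7662225635/2 ≈ 3.8311e+9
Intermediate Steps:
l(c, Q) = 191*Q
Y(L) = -650 + 2*L² (Y(L) = (L² + L²) - 650 = 2*L² - 650 = -650 + 2*L²)
M = -7661409719/2 (M = -(-61078 + 191*(-234))*(-192629 - 97104)/8 = -(-61078 - 44694)*(-289733)/8 = -(-26443)*(-289733)/2 = -⅛*30645638876 = -7661409719/2 ≈ -3.8307e+9)
Y(-452) - M = (-650 + 2*(-452)²) - 1*(-7661409719/2) = (-650 + 2*204304) + 7661409719/2 = (-650 + 408608) + 7661409719/2 = 407958 + 7661409719/2 = 7662225635/2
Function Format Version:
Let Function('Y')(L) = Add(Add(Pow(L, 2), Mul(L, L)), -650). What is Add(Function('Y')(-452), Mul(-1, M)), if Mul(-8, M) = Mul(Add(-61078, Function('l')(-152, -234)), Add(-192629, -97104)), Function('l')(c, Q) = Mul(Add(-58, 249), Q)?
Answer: Rational(7662225635, 2) ≈ 3.8311e+9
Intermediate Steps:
Function('l')(c, Q) = Mul(191, Q)
Function('Y')(L) = Add(-650, Mul(2, Pow(L, 2))) (Function('Y')(L) = Add(Add(Pow(L, 2), Pow(L, 2)), -650) = Add(Mul(2, Pow(L, 2)), -650) = Add(-650, Mul(2, Pow(L, 2))))
M = Rational(-7661409719, 2) (M = Mul(Rational(-1, 8), Mul(Add(-61078, Mul(191, -234)), Add(-192629, -97104))) = Mul(Rational(-1, 8), Mul(Add(-61078, -44694), -289733)) = Mul(Rational(-1, 8), Mul(-105772, -289733)) = Mul(Rational(-1, 8), 30645638876) = Rational(-7661409719, 2) ≈ -3.8307e+9)
Add(Function('Y')(-452), Mul(-1, M)) = Add(Add(-650, Mul(2, Pow(-452, 2))), Mul(-1, Rational(-7661409719, 2))) = Add(Add(-650, Mul(2, 204304)), Rational(7661409719, 2)) = Add(Add(-650, 408608), Rational(7661409719, 2)) = Add(407958, Rational(7661409719, 2)) = Rational(7662225635, 2)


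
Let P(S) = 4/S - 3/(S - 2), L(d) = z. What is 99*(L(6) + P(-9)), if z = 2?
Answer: 181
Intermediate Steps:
L(d) = 2
P(S) = -3/(-2 + S) + 4/S (P(S) = 4/S - 3/(-2 + S) = -3/(-2 + S) + 4/S)
99*(L(6) + P(-9)) = 99*(2 + (-8 - 9)/((-9)*(-2 - 9))) = 99*(2 - ⅑*(-17)/(-11)) = 99*(2 - ⅑*(-1/11)*(-17)) = 99*(2 - 17/99) = 99*(181/99) = 181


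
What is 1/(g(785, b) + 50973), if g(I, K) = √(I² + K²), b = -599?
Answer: 3921/199790131 - √975026/2597271703 ≈ 1.9245e-5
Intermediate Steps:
1/(g(785, b) + 50973) = 1/(√(785² + (-599)²) + 50973) = 1/(√(616225 + 358801) + 50973) = 1/(√975026 + 50973) = 1/(50973 + √975026)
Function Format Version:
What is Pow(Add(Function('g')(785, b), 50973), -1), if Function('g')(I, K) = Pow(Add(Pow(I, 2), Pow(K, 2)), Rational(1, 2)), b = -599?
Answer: Add(Rational(3921, 199790131), Mul(Rational(-1, 2597271703), Pow(975026, Rational(1, 2)))) ≈ 1.9245e-5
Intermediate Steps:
Pow(Add(Function('g')(785, b), 50973), -1) = Pow(Add(Pow(Add(Pow(785, 2), Pow(-599, 2)), Rational(1, 2)), 50973), -1) = Pow(Add(Pow(Add(616225, 358801), Rational(1, 2)), 50973), -1) = Pow(Add(Pow(975026, Rational(1, 2)), 50973), -1) = Pow(Add(50973, Pow(975026, Rational(1, 2))), -1)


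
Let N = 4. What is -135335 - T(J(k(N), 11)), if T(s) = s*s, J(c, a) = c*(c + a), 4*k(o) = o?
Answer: -135479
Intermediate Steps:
k(o) = o/4
J(c, a) = c*(a + c)
T(s) = s²
-135335 - T(J(k(N), 11)) = -135335 - (((¼)*4)*(11 + (¼)*4))² = -135335 - (1*(11 + 1))² = -135335 - (1*12)² = -135335 - 1*12² = -135335 - 1*144 = -135335 - 144 = -135479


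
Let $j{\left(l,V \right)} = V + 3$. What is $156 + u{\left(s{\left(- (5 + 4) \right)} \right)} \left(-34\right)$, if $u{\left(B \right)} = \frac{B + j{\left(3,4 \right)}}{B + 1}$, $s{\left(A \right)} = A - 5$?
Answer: $\frac{1790}{13} \approx 137.69$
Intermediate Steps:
$s{\left(A \right)} = -5 + A$
$j{\left(l,V \right)} = 3 + V$
$u{\left(B \right)} = \frac{7 + B}{1 + B}$ ($u{\left(B \right)} = \frac{B + \left(3 + 4\right)}{B + 1} = \frac{B + 7}{1 + B} = \frac{7 + B}{1 + B}$)
$156 + u{\left(s{\left(- (5 + 4) \right)} \right)} \left(-34\right) = 156 + \frac{7 - 14}{1 - 14} \left(-34\right) = 156 + \frac{1}{-13} \left(-7\right) \left(-34\right) = 156 + \left(- \frac{1}{13}\right) \left(-7\right) \left(-34\right) = 156 + \frac{7}{13} \left(-34\right) = 156 - \frac{238}{13} = \frac{1790}{13}$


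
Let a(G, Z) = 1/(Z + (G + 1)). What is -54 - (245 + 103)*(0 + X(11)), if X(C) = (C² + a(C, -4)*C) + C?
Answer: -92937/2 ≈ -46469.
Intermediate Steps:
a(G, Z) = 1/(1 + G + Z) (a(G, Z) = 1/(Z + (1 + G)) = 1/(1 + G + Z))
X(C) = C + C² + C/(-3 + C) (X(C) = (C² + C/(1 + C - 4)) + C = (C² + C/(-3 + C)) + C = C + C² + C/(-3 + C))
-54 - (245 + 103)*(0 + X(11)) = -54 - (245 + 103)*(0 + 11*(1 + (1 + 11)*(-3 + 11))/(-3 + 11)) = -54 - 348*(0 + 11*(1 + 12*8)/8) = -54 - 348*(0 + 11*(⅛)*(1 + 96)) = -54 - 348*(0 + 11*(⅛)*97) = -54 - 348*(0 + 1067/8) = -54 - 348*1067/8 = -54 - 1*92829/2 = -54 - 92829/2 = -92937/2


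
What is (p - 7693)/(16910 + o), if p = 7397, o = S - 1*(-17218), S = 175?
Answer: -296/34303 ≈ -0.0086290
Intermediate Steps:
o = 17393 (o = 175 - 1*(-17218) = 175 + 17218 = 17393)
(p - 7693)/(16910 + o) = (7397 - 7693)/(16910 + 17393) = -296/34303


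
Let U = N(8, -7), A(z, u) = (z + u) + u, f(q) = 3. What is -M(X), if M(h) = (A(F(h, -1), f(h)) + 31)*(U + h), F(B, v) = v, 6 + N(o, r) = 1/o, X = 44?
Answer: -2745/2 ≈ -1372.5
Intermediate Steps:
N(o, r) = -6 + 1/o
A(z, u) = z + 2*u (A(z, u) = (u + z) + u = z + 2*u)
U = -47/8 (U = -6 + 1/8 = -6 + ⅛ = -47/8 ≈ -5.8750)
M(h) = -423/2 + 36*h (M(h) = ((-1 + 2*3) + 31)*(-47/8 + h) = ((-1 + 6) + 31)*(-47/8 + h) = (5 + 31)*(-47/8 + h) = 36*(-47/8 + h) = -423/2 + 36*h)
-M(X) = -(-423/2 + 36*44) = -(-423/2 + 1584) = -1*2745/2 = -2745/2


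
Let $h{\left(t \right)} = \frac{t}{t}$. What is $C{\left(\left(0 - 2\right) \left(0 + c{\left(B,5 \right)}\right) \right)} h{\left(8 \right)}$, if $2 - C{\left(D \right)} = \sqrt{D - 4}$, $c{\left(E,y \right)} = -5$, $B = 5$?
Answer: $2 - \sqrt{6} \approx -0.44949$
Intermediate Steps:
$C{\left(D \right)} = 2 - \sqrt{-4 + D}$ ($C{\left(D \right)} = 2 - \sqrt{D - 4} = 2 - \sqrt{-4 + D}$)
$h{\left(t \right)} = 1$
$C{\left(\left(0 - 2\right) \left(0 + c{\left(B,5 \right)}\right) \right)} h{\left(8 \right)} = \left(2 - \sqrt{-4 + \left(0 - 2\right) \left(0 - 5\right)}\right) 1 = \left(2 - \sqrt{-4 - -10}\right) 1 = \left(2 - \sqrt{-4 + 10}\right) 1 = \left(2 - \sqrt{6}\right) 1 = 2 - \sqrt{6}$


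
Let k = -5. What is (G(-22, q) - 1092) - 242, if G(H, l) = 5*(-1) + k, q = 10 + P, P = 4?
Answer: -1344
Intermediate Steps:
q = 14 (q = 10 + 4 = 14)
G(H, l) = -10 (G(H, l) = 5*(-1) - 5 = -5 - 5 = -10)
(G(-22, q) - 1092) - 242 = (-10 - 1092) - 242 = -1102 - 242 = -1344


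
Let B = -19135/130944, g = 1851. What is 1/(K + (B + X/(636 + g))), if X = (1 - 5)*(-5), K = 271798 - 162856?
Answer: 108552576/11825919744637 ≈ 9.1792e-6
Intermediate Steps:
K = 108942
X = 20 (X = -4*(-5) = 20)
B = -19135/130944 (B = -19135*1/130944 = -19135/130944 ≈ -0.14613)
1/(K + (B + X/(636 + g))) = 1/(108942 + (-19135/130944 + 20/(636 + 1851))) = 1/(108942 + (-19135/130944 + 20/2487)) = 1/(108942 - 14989955/108552576) = 1/(11825919744637/108552576) = 108552576/11825919744637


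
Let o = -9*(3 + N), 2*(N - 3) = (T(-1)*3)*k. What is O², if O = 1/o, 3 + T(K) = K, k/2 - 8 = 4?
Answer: 1/1542564 ≈ 6.4827e-7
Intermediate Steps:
k = 24 (k = 16 + 2*4 = 16 + 8 = 24)
T(K) = -3 + K
N = -141 (N = 3 + (((-3 - 1)*3)*24)/2 = 3 + (-4*3*24)/2 = 3 + (-12*24)/2 = 3 + (½)*(-288) = 3 - 144 = -141)
o = 1242 (o = -9*(3 - 141) = -9*(-138) = 1242)
O = 1/1242 ≈ 0.00080515
O² = (1/1242)² = 1/1542564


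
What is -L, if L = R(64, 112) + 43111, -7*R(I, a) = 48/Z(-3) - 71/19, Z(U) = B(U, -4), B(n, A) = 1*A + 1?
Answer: -5734138/133 ≈ -43114.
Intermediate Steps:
B(n, A) = 1 + A (B(n, A) = A + 1 = 1 + A)
Z(U) = -3 (Z(U) = 1 - 4 = -3)
R(I, a) = 375/133 (R(I, a) = -(48/(-3) - 71/19)/7 = -(48*(-1/3) - 71*1/19)/7 = -(-16 - 71/19)/7 = -1/7*(-375/19) = 375/133)
L = 5734138/133 (L = 375/133 + 43111 = 5734138/133 ≈ 43114.)
-L = -1*5734138/133 = -5734138/133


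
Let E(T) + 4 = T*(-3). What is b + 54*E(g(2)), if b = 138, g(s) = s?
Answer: -402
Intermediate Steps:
E(T) = -4 - 3*T (E(T) = -4 + T*(-3) = -4 - 3*T)
b + 54*E(g(2)) = 138 + 54*(-4 - 3*2) = 138 + 54*(-4 - 6) = 138 + 54*(-10) = 138 - 540 = -402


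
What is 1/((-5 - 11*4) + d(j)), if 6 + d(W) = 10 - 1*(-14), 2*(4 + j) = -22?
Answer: -1/31 ≈ -0.032258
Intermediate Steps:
j = -15 (j = -4 + (½)*(-22) = -4 - 11 = -15)
d(W) = 18 (d(W) = -6 + (10 - 1*(-14)) = -6 + (10 + 14) = -6 + 24 = 18)
1/((-5 - 11*4) + d(j)) = 1/((-5 - 11*4) + 18) = 1/((-5 - 44) + 18) = 1/(-49 + 18) = 1/(-31) = -1/31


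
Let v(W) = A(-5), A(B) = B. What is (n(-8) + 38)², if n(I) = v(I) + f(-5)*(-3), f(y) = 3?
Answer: 576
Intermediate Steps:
v(W) = -5
n(I) = -14 (n(I) = -5 + 3*(-3) = -5 - 9 = -14)
(n(-8) + 38)² = (-14 + 38)² = 24² = 576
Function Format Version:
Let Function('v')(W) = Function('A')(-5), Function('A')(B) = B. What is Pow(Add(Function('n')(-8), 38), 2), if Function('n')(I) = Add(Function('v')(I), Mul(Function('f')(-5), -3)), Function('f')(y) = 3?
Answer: 576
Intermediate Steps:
Function('v')(W) = -5
Function('n')(I) = -14 (Function('n')(I) = Add(-5, Mul(3, -3)) = Add(-5, -9) = -14)
Pow(Add(Function('n')(-8), 38), 2) = Pow(Add(-14, 38), 2) = Pow(24, 2) = 576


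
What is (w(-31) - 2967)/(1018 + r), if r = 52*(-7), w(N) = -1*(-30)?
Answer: -979/218 ≈ -4.4908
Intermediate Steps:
w(N) = 30
r = -364
(w(-31) - 2967)/(1018 + r) = (30 - 2967)/(1018 - 364) = -2937/654 = -2937*1/654 = -979/218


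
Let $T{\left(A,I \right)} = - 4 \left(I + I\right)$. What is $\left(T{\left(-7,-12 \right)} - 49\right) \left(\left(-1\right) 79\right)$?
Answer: $-3713$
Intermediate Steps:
$T{\left(A,I \right)} = - 8 I$ ($T{\left(A,I \right)} = - 4 \cdot 2 I = - 8 I$)
$\left(T{\left(-7,-12 \right)} - 49\right) \left(\left(-1\right) 79\right) = \left(\left(-8\right) \left(-12\right) - 49\right) \left(\left(-1\right) 79\right) = \left(96 - 49\right) \left(-79\right) = 47 \left(-79\right) = -3713$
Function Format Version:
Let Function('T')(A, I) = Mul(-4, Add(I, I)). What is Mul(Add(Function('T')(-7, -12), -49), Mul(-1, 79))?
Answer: -3713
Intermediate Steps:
Function('T')(A, I) = Mul(-8, I) (Function('T')(A, I) = Mul(-4, Mul(2, I)) = Mul(-8, I))
Mul(Add(Function('T')(-7, -12), -49), Mul(-1, 79)) = Mul(Add(Mul(-8, -12), -49), Mul(-1, 79)) = Mul(Add(96, -49), -79) = Mul(47, -79) = -3713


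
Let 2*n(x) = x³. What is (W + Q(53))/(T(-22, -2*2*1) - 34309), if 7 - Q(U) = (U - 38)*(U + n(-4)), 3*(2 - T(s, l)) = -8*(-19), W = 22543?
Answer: -66705/103073 ≈ -0.64716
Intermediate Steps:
n(x) = x³/2
T(s, l) = -146/3 (T(s, l) = 2 - (-8)*(-19)/3 = 2 - ⅓*152 = 2 - 152/3 = -146/3)
Q(U) = 7 - (-38 + U)*(-32 + U) (Q(U) = 7 - (U - 38)*(U + (½)*(-4)³) = 7 - (-38 + U)*(U + (½)*(-64)) = 7 - (-38 + U)*(U - 32) = 7 - (-38 + U)*(-32 + U))
(W + Q(53))/(T(-22, -2*2*1) - 34309) = (22543 + (-1209 - 1*53² + 70*53))/(-146/3 - 34309) = (22543 + (-1209 - 1*2809 + 3710))/(-103073/3) = (22543 + (-1209 - 2809 + 3710))*(-3/103073) = (22543 - 308)*(-3/103073) = 22235*(-3/103073) = -66705/103073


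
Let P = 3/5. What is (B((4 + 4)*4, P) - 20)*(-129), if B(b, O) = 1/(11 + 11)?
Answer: 56631/22 ≈ 2574.1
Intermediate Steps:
P = ⅗ (P = 3*(⅕) = ⅗ ≈ 0.60000)
B(b, O) = 1/22
(B((4 + 4)*4, P) - 20)*(-129) = (1/22 - 20)*(-129) = -439/22*(-129) = 56631/22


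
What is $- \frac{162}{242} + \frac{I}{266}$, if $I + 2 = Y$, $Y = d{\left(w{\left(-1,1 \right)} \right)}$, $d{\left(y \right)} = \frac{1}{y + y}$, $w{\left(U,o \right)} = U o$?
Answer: $- \frac{43697}{64372} \approx -0.67882$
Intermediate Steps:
$d{\left(y \right)} = \frac{1}{2 y}$
$Y = - \frac{1}{2}$ ($Y = \frac{1}{2 \left(\left(-1\right) 1\right)} = \frac{1}{2 \left(-1\right)} = \frac{1}{2} \left(-1\right) = - \frac{1}{2} \approx -0.5$)
$I = - \frac{5}{2}$ ($I = -2 - \frac{1}{2} = - \frac{5}{2} \approx -2.5$)
$- \frac{162}{242} + \frac{I}{266} = - \frac{162}{242} - \frac{5}{2 \cdot 266} = \left(-162\right) \frac{1}{242} - \frac{5}{532} = - \frac{81}{121} - \frac{5}{532} = - \frac{43697}{64372}$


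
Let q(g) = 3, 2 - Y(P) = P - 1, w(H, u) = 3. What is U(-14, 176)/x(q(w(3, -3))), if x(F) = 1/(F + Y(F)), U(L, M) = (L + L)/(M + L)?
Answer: -14/27 ≈ -0.51852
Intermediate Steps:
Y(P) = 3 - P (Y(P) = 2 - (P - 1) = 2 - (-1 + P) = 2 + (1 - P) = 3 - P)
U(L, M) = 2*L/(L + M) (U(L, M) = (2*L)/(L + M) = 2*L/(L + M))
x(F) = ⅓ (x(F) = 1/(F + (3 - F)) = 1/3 = ⅓)
U(-14, 176)/x(q(w(3, -3))) = (2*(-14)/(-14 + 176))/(⅓) = (2*(-14)/162)*3 = (2*(-14)*(1/162))*3 = -14/81*3 = -14/27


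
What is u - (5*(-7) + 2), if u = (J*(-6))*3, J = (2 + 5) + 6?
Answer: -201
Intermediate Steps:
J = 13 (J = 7 + 6 = 13)
u = -234 (u = (13*(-6))*3 = -78*3 = -234)
u - (5*(-7) + 2) = -234 - (5*(-7) + 2) = -234 - (-35 + 2) = -234 - 1*(-33) = -234 + 33 = -201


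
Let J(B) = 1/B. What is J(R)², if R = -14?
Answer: 1/196 ≈ 0.0051020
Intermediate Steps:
J(R)² = (1/(-14))² = (-1/14)² = 1/196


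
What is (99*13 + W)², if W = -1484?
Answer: 38809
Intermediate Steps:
(99*13 + W)² = (99*13 - 1484)² = (1287 - 1484)² = (-197)² = 38809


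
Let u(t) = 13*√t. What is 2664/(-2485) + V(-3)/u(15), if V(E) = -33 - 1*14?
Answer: -2664/2485 - 47*√15/195 ≈ -2.0055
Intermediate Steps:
V(E) = -47 (V(E) = -33 - 14 = -47)
2664/(-2485) + V(-3)/u(15) = 2664/(-2485) - 47*√15/195 = 2664*(-1/2485) - 47*√15/195 = -2664/2485 - 47*√15/195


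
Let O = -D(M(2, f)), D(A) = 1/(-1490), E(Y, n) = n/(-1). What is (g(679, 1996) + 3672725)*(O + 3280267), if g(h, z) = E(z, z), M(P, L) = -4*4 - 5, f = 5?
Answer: 17941047098588799/1490 ≈ 1.2041e+13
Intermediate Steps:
E(Y, n) = -n (E(Y, n) = n*(-1) = -n)
M(P, L) = -21 (M(P, L) = -16 - 5 = -21)
g(h, z) = -z
D(A) = -1/1490
O = 1/1490 (O = -1*(-1/1490) = 1/1490 ≈ 0.00067114)
(g(679, 1996) + 3672725)*(O + 3280267) = (-1*1996 + 3672725)*(1/1490 + 3280267) = (-1996 + 3672725)*(4887597831/1490) = 3670729*(4887597831/1490) = 17941047098588799/1490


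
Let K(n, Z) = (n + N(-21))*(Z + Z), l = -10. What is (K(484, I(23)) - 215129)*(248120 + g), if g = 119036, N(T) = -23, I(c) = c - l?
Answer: -67814814668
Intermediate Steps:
I(c) = 10 + c (I(c) = c - 1*(-10) = c + 10 = 10 + c)
K(n, Z) = 2*Z*(-23 + n) (K(n, Z) = (n - 23)*(Z + Z) = (-23 + n)*(2*Z) = 2*Z*(-23 + n))
(K(484, I(23)) - 215129)*(248120 + g) = (2*(10 + 23)*(-23 + 484) - 215129)*(248120 + 119036) = (2*33*461 - 215129)*367156 = (30426 - 215129)*367156 = -184703*367156 = -67814814668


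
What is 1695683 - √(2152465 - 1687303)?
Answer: 1695683 - √465162 ≈ 1.6950e+6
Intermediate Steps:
1695683 - √(2152465 - 1687303) = 1695683 - √465162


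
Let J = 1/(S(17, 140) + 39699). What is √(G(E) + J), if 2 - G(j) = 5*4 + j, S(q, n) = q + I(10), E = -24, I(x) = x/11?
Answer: √1145221067722/436886 ≈ 2.4495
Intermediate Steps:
I(x) = x/11 (I(x) = x*(1/11) = x/11)
S(q, n) = 10/11 + q (S(q, n) = q + (1/11)*10 = q + 10/11 = 10/11 + q)
G(j) = -18 - j (G(j) = 2 - (5*4 + j) = 2 - (20 + j) = 2 + (-20 - j) = -18 - j)
J = 11/436886 (J = 1/((10/11 + 17) + 39699) = 1/(197/11 + 39699) = 1/(436886/11) = 11/436886 ≈ 2.5178e-5)
√(G(E) + J) = √((-18 - 1*(-24)) + 11/436886) = √((-18 + 24) + 11/436886) = √(6 + 11/436886) = √(2621327/436886) = √1145221067722/436886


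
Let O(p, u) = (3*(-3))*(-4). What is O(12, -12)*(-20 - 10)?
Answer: -1080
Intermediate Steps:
O(p, u) = 36 (O(p, u) = -9*(-4) = 36)
O(12, -12)*(-20 - 10) = 36*(-20 - 10) = 36*(-30) = -1080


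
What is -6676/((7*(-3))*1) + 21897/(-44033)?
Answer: 293504471/924693 ≈ 317.41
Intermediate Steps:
-6676/((7*(-3))*1) + 21897/(-44033) = -6676/((-21*1)) + 21897*(-1/44033) = -6676/(-21) - 21897/44033 = -6676*(-1/21) - 21897/44033 = 6676/21 - 21897/44033 = 293504471/924693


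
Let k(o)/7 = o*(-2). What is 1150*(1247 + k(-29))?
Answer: 1900950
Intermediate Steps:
k(o) = -14*o (k(o) = 7*(o*(-2)) = 7*(-2*o) = -14*o)
1150*(1247 + k(-29)) = 1150*(1247 - 14*(-29)) = 1150*(1247 + 406) = 1150*1653 = 1900950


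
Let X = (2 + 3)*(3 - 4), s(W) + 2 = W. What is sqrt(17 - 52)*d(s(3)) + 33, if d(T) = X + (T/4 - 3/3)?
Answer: 33 - 23*I*sqrt(35)/4 ≈ 33.0 - 34.017*I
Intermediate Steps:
s(W) = -2 + W
X = -5 (X = 5*(-1) = -5)
d(T) = -6 + T/4 (d(T) = -5 + (T/4 - 3/3) = -5 + (T*(1/4) - 3*1/3) = -5 + (T/4 - 1) = -5 + (-1 + T/4) = -6 + T/4)
sqrt(17 - 52)*d(s(3)) + 33 = sqrt(17 - 52)*(-6 + (-2 + 3)/4) + 33 = sqrt(-35)*(-6 + (1/4)*1) + 33 = (I*sqrt(35))*(-6 + 1/4) + 33 = (I*sqrt(35))*(-23/4) + 33 = -23*I*sqrt(35)/4 + 33 = 33 - 23*I*sqrt(35)/4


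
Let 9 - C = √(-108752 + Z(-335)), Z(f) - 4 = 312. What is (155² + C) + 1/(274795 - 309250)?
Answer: 828091469/34455 - 2*I*√27109 ≈ 24034.0 - 329.3*I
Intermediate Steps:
Z(f) = 316 (Z(f) = 4 + 312 = 316)
C = 9 - 2*I*√27109 (C = 9 - √(-108752 + 316) = 9 - √(-108436) = 9 - 2*I*√27109 ≈ 9.0 - 329.3*I)
(155² + C) + 1/(274795 - 309250) = (155² + (9 - 2*I*√27109)) + 1/(274795 - 309250) = (24025 + (9 - 2*I*√27109)) + 1/(-34455) = (24034 - 2*I*√27109) - 1/34455 = 828091469/34455 - 2*I*√27109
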